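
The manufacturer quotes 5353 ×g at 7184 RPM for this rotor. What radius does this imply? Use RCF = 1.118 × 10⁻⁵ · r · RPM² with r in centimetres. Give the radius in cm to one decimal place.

RCF = 1.118 × 10⁻⁵ × r × N²
5353 = 1.118 × 10⁻⁵ × r × (7184)²
r = 5353 / (1.118 × 10⁻⁵ × 51,609,856) = 5353 / 576.9982 ≈ 9.277 cm

≈ 9.3 cm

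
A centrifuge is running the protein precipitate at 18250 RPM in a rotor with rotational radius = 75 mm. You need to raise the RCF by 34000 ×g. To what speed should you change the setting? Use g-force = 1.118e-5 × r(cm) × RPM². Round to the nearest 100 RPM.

r = 75 mm = 7.5 cm
Current RCF = 1.118 × 10⁻⁵ × 7.5 × (18250)² = 1.118 × 10⁻⁵ × 7.5 × 333,062,500 ≈ 27,927.3 × g
Target RCF = 27,927.3 + 34,000 = 61,927.3 × g
N² = 61,927.3 / (8.385 × 10⁻⁵) = 738,548,599
N ≈ √738,548,599 ≈ 27,176.3

27200 RPM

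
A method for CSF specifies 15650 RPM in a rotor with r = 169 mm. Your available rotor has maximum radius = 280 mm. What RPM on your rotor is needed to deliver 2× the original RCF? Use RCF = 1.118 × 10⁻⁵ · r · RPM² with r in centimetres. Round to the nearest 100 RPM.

Original rotor: r = 169 mm = 16.9 cm
RCF_original = 1.118 × 10⁻⁵ × 16.9 × (15650)² = 1.118 × 10⁻⁵ × 16.9 × 244,922,500 ≈ 46,276.1 × g
Target RCF = 2 × 46,276.1 ≈ 92,552.2 × g
Your rotor: r = 280 mm = 28.0 cm
92,552.2 = 1.118 × 10⁻⁵ × 28 × N²
N² = 92,552.2 / (31.304 × 10⁻⁵) = 295,656,146
N ≈ √295,656,146 ≈ 17,194.7

17200 RPM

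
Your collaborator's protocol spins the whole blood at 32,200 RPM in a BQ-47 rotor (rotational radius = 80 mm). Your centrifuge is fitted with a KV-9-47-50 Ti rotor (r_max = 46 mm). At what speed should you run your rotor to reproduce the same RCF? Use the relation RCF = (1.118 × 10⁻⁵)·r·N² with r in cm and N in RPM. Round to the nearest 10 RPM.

≈ 42460 RPM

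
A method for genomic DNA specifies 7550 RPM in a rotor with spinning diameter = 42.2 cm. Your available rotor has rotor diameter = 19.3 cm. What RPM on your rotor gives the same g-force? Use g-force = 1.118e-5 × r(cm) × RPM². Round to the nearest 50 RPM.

11150 RPM

Original rotor: r = 42.2 / 2 = 21.1 cm
RCF = 1.118 × 10⁻⁵ × r × N²
RCF_original = 1.118 × 10⁻⁵ × 21.1 × (7550)² = 1.118 × 10⁻⁵ × 21.1 × 57,002,500 ≈ 13,446.8 × g
Your rotor: r = 19.3 / 2 = 9.65 cm
13,446.8 = 1.118 × 10⁻⁵ × 9.65 × N²
N² = 13,446.8 / (10.7887 × 10⁻⁵) = 124,637,815
N ≈ √124,637,815 ≈ 11,164.1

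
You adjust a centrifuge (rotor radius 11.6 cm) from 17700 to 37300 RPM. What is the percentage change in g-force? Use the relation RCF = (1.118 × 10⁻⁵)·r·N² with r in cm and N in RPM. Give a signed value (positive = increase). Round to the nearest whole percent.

RCF ∝ N², so the ratio is (37300/17700)² = (2.107345)² = 4.4409.
Change = 4.4409 − 1 = +3.4409 → +344.1%.

+344%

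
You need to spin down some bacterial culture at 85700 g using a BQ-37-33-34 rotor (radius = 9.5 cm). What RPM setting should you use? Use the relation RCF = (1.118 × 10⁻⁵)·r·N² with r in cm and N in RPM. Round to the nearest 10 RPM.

N ≈ 28410 RPM

85,700 = 1.118 × 10⁻⁵ × 9.5 × N²
N² = 85,700 / (10.621 × 10⁻⁵) = 806,892,006
N ≈ √806,892,006 ≈ 28,405.8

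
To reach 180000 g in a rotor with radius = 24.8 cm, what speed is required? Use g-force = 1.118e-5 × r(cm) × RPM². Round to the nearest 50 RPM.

RCF = 1.118 × 10⁻⁵ × r × N²
180,000 = 1.118 × 10⁻⁵ × 24.8 × N²
N² = 180,000 / (27.7264 × 10⁻⁵) = 649,200,762
N ≈ √649,200,762 ≈ 25,479.4

25500 RPM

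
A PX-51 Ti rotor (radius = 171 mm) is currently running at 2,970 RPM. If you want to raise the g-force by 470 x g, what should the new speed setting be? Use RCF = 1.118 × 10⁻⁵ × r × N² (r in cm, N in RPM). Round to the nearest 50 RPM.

r = 171 mm = 17.1 cm
Current RCF = 1.118 × 10⁻⁵ × 17.1 × (2970)² = 1.118 × 10⁻⁵ × 17.1 × 8,820,900 ≈ 1,686.4 × g
Target RCF = 1,686.4 + 470 = 2,156.4 × g
N² = 2,156.4 / (19.1178 × 10⁻⁵) = 11,279,541
N ≈ √11,279,541 ≈ 3,358.5

N₂ ≈ 3350 RPM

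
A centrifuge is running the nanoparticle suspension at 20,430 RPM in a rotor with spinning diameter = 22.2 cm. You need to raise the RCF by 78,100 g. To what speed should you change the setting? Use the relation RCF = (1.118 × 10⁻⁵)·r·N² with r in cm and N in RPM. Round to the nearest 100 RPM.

N₂ ≈ 32400 RPM

r = 22.2 / 2 = 11.1 cm
Current RCF = 1.118 × 10⁻⁵ × 11.1 × (20430)² = 1.118 × 10⁻⁵ × 11.1 × 417,384,900 ≈ 51,796.6 × g
Target RCF = 51,796.6 + 78,100 = 129,896.6 × g
N² = 129,896.6 / (12.4098 × 10⁻⁵) = 1,046,725,975
N ≈ √1,046,725,975 ≈ 32,353.1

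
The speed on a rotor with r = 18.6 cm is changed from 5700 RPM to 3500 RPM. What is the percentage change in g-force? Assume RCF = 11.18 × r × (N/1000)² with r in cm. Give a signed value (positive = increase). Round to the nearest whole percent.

-62%

RCF ∝ N², so the ratio is (3500/5700)² = (0.614035)² = 0.3770.
Change = 0.3770 − 1 = -0.6230 → -62.3%.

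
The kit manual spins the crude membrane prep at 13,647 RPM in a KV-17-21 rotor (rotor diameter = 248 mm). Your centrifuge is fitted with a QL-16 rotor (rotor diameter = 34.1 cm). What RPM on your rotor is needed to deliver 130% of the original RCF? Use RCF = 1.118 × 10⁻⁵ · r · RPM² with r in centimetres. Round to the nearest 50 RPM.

13250 RPM

Original rotor: r = 248 mm / 2 = 124 mm = 12.4 cm
RCF_original = 1.118 × 10⁻⁵ × 12.4 × (13647)² = 1.118 × 10⁻⁵ × 12.4 × 186,240,609 ≈ 25,818.9 × g
Target RCF = 1.3 × 25,818.9 ≈ 33,564.6 × g
Your rotor: r = 34.1 / 2 = 17.05 cm
33,564.6 = 1.118 × 10⁻⁵ × 17.05 × N²
N² = 33,564.6 / (19.0619 × 10⁻⁵) = 176,082,132
N ≈ √176,082,132 ≈ 13,269.6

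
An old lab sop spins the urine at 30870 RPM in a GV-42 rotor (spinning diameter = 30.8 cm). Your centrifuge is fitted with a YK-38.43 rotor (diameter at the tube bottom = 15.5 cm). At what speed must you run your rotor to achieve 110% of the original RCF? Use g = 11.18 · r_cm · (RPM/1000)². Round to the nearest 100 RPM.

≈ 45600 RPM

Original rotor: r = 30.8 / 2 = 15.4 cm
RCF_original = 11.18 × 15.4 × (30.87)² = 11.18 × 15.4 × 952.9569 ≈ 164,072.5 × g
Target RCF = 1.1 × 164,072.5 ≈ 180,479.8 × g
Your rotor: r = 15.5 / 2 = 7.75 cm
180,479.8 = 11.18 × 7.75 × (N/1000)²
(N/1000)² = 180,479.8 / 86.645 = 2082.98
N = 1000 × √2082.98 ≈ 45,639.7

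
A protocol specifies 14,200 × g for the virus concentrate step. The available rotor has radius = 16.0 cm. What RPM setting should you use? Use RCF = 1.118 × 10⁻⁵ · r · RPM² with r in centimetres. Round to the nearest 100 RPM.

≈ 8900 RPM

RCF = 1.118 × 10⁻⁵ × r × N²
14,200 = 1.118 × 10⁻⁵ × 16 × N²
N² = 14,200 / (17.888 × 10⁻⁵) = 79,382,826
N ≈ √79,382,826 ≈ 8,909.7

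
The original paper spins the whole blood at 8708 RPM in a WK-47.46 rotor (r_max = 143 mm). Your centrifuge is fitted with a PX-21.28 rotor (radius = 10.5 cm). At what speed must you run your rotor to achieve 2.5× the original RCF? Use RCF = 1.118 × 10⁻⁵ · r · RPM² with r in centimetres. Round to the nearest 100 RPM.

Original rotor: r = 143 mm = 14.3 cm
RCF_original = 1.118 × 10⁻⁵ × 14.3 × (8708)² = 1.118 × 10⁻⁵ × 14.3 × 75,829,264 ≈ 12,123.1 × g
Target RCF = 2.5 × 12,123.1 ≈ 30,307.8 × g
30,307.8 = 1.118 × 10⁻⁵ × 10.5 × N²
N² = 30,307.8 / (11.739 × 10⁻⁵) = 258,180,424
N ≈ √258,180,424 ≈ 16,068.0

≈ 16100 RPM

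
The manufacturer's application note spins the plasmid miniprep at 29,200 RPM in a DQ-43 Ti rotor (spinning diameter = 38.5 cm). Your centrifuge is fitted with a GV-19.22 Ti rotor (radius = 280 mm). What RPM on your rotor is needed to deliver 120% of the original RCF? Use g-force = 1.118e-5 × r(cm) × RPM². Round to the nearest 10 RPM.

26520 RPM

Original rotor: r = 38.5 / 2 = 19.25 cm
RCF_original = 1.118 × 10⁻⁵ × 19.25 × (29200)² = 1.118 × 10⁻⁵ × 19.25 × 852,640,000 ≈ 183,500.9 × g
Target RCF = 1.2 × 183,500.9 ≈ 220,201.1 × g
Your rotor: r = 280 mm = 28.0 cm
220,201.1 = 1.118 × 10⁻⁵ × 28 × N²
N² = 220,201.1 / (31.304 × 10⁻⁵) = 703,427,996
N ≈ √703,427,996 ≈ 26,522.2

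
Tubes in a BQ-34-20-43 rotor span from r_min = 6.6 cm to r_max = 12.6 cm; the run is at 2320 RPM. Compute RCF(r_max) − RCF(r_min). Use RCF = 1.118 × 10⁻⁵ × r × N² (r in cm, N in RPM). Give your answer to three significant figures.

RCF_max = 1.118 × 10⁻⁵ × 12.6 × (2320)² = 1.118 × 10⁻⁵ × 12.6 × 5,382,400 ≈ 758.2 × g
RCF_min = 1.118 × 10⁻⁵ × 6.6 × (2320)² = 1.118 × 10⁻⁵ × 6.6 × 5,382,400 ≈ 397.2 × g
ΔRCF = 758.2 − 397.2 = 361

ΔRCF ≈ 361 x g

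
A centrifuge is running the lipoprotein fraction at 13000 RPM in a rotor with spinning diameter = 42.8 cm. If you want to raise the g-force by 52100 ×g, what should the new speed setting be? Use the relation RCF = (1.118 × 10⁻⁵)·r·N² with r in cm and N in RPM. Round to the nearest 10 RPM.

r = 42.8 / 2 = 21.4 cm
Current RCF = 1.118 × 10⁻⁵ × 21.4 × (13000)² = 1.118 × 10⁻⁵ × 21.4 × 169,000,000 ≈ 40,433.6 × g
Target RCF = 40,433.6 + 52,100 = 92,533.6 × g
N² = 92,533.6 / (23.9252 × 10⁻⁵) = 386,762,075
N ≈ √386,762,075 ≈ 19,666.3

N₂ ≈ 19670 RPM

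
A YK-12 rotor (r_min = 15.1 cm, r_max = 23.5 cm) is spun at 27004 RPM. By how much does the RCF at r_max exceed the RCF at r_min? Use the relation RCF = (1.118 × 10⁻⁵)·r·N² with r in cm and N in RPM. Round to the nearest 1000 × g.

ΔRCF ≈ 68000 × g

RCF_max = 1.118 × 10⁻⁵ × 23.5 × (27004)² = 1.118 × 10⁻⁵ × 23.5 × 729,216,016 ≈ 191,586.9 × g
RCF_min = 1.118 × 10⁻⁵ × 15.1 × (27004)² = 1.118 × 10⁻⁵ × 15.1 × 729,216,016 ≈ 123,104.8 × g
ΔRCF = 191,586.9 − 123,104.8 = 68,482.1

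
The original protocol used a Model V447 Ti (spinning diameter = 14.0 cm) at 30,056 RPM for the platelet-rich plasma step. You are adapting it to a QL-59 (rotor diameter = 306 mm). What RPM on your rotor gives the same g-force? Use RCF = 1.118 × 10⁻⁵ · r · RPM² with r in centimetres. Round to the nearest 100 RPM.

≈ 20300 RPM

Original rotor: r = 14.0 / 2 = 7 cm
RCF_original = 1.118 × 10⁻⁵ × 7 × (30056)² = 1.118 × 10⁻⁵ × 7 × 903,363,136 ≈ 70,697.2 × g
Your rotor: r = 306 mm / 2 = 153 mm = 15.3 cm
70,697.2 = 1.118 × 10⁻⁵ × 15.3 × N²
N² = 70,697.2 / (17.1054 × 10⁻⁵) = 413,303,401
N ≈ √413,303,401 ≈ 20,329.9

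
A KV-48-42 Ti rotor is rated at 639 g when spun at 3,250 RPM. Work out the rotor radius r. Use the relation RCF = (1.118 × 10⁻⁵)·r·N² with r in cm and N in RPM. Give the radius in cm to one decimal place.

639 = 1.118 × 10⁻⁵ × r × (3250)²
r = 639 / (1.118 × 10⁻⁵ × 10,562,500) = 639 / 118.0888 ≈ 5.411 cm

5.4 cm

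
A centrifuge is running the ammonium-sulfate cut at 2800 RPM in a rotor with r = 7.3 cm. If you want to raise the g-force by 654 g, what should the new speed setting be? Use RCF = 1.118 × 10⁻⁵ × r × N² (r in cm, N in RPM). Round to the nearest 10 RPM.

Current RCF = 1.118 × 10⁻⁵ × 7.3 × (2800)² = 1.118 × 10⁻⁵ × 7.3 × 7,840,000 ≈ 639.9 × g
Target RCF = 639.9 + 654 = 1,293.9 × g
N² = 1,293.9 / (8.1614 × 10⁻⁵) = 15,853,898
N ≈ √15,853,898 ≈ 3,981.7

N₂ ≈ 3980 RPM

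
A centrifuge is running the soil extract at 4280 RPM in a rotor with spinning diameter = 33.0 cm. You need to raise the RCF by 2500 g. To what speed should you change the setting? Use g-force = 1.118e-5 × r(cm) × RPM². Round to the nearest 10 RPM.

≈ 5650 RPM

r = 33.0 / 2 = 16.5 cm
Current RCF = 1.118 × 10⁻⁵ × 16.5 × (4280)² = 1.118 × 10⁻⁵ × 16.5 × 18,318,400 ≈ 3,379.2 × g
Target RCF = 3,379.2 + 2,500 = 5,879.2 × g
N² = 5,879.2 / (18.447 × 10⁻⁵) = 31,870,765
N ≈ √31,870,765 ≈ 5,645.4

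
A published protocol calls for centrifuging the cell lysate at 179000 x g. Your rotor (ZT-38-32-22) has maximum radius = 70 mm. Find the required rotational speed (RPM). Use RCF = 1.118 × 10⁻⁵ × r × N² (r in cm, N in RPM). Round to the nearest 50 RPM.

r = 70 mm = 7.0 cm
RCF = 1.118 × 10⁻⁵ × r × N²
179,000 = 1.118 × 10⁻⁵ × 7 × N²
N² = 179,000 / (7.826 × 10⁻⁵) = 2,287,247,636
N ≈ √2,287,247,636 ≈ 47,825.2

47850 RPM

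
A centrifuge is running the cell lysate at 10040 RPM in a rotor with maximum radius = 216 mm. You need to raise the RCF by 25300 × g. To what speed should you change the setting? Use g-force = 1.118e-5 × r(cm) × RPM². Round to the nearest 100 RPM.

r = 216 mm = 21.6 cm
Current RCF = 1.118 × 10⁻⁵ × 21.6 × (10040)² = 1.118 × 10⁻⁵ × 21.6 × 100,801,600 ≈ 24,342.4 × g
Target RCF = 24,342.4 + 25,300 = 49,642.4 × g
N² = 49,642.4 / (24.1488 × 10⁻⁵) = 205,568,807
N ≈ √205,568,807 ≈ 14,337.7

≈ 14300 RPM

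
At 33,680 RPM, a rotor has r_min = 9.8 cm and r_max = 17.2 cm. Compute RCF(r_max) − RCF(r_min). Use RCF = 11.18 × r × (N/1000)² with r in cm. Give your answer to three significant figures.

≈ 93800 × g

RCF_max = 11.18 × 17.2 × (33.68)² = 11.18 × 17.2 × 1,134.3424 ≈ 218,129.5 × g
RCF_min = 11.18 × 9.8 × (33.68)² = 11.18 × 9.8 × 1,134.3424 ≈ 124,283.1 × g
ΔRCF = 218,129.5 − 124,283.1 = 93,846.4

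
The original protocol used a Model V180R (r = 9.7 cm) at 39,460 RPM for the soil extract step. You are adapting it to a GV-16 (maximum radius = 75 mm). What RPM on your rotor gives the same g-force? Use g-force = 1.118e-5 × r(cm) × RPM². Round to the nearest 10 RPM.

RCF = 1.118 × 10⁻⁵ × r × N²
RCF_original = 1.118 × 10⁻⁵ × 9.7 × (39460)² = 1.118 × 10⁻⁵ × 9.7 × 1,557,091,600 ≈ 168,860.4 × g
Your rotor: r = 75 mm = 7.5 cm
168,860.4 = 1.118 × 10⁻⁵ × 7.5 × N²
N² = 168,860.4 / (8.385 × 10⁻⁵) = 2,013,838,998
N ≈ √2,013,838,998 ≈ 44,875.8

≈ 44880 RPM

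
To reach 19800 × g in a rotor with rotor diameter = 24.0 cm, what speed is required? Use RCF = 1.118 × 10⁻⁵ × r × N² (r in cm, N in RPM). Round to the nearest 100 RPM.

N ≈ 12100 RPM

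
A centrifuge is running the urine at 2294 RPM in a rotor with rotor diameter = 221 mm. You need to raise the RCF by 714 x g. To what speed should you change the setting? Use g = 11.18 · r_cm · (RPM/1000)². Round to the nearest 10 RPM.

N₂ ≈ 3320 RPM

r = 221 mm / 2 = 110.5 mm = 11.05 cm
Current RCF = 11.18 × 11.05 × (2.294)² = 11.18 × 11.05 × 5.262436 ≈ 650.1 × g
Target RCF = 650.1 + 714 = 1,364.1 × g
(N/1000)² = 1,364.1 / 123.539 = 11.04186
N = 1000 × √11.04186 ≈ 3,322.9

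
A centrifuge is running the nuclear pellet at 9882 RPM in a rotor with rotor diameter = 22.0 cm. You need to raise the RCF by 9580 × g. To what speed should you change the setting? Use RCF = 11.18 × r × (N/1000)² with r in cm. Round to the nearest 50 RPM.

13250 RPM

r = 22.0 / 2 = 11 cm
Current RCF = 11.18 × 11 × (9.882)² = 11.18 × 11 × 97.653924 ≈ 12,009.5 × g
Target RCF = 12,009.5 + 9,580 = 21,589.5 × g
(N/1000)² = 21,589.5 / 122.98 = 175.5529
N = 1000 × √175.5529 ≈ 13,249.6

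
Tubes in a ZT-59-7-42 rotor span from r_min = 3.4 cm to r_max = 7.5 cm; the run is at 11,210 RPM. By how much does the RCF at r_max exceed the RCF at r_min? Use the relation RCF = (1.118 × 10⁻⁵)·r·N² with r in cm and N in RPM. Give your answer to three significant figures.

5760 x g

RCF_max = 1.118 × 10⁻⁵ × 7.5 × (11210)² = 1.118 × 10⁻⁵ × 7.5 × 125,664,100 ≈ 10,536.9 × g
RCF_min = 1.118 × 10⁻⁵ × 3.4 × (11210)² = 1.118 × 10⁻⁵ × 3.4 × 125,664,100 ≈ 4,776.7 × g
ΔRCF = 10,536.9 − 4,776.7 = 5,760.2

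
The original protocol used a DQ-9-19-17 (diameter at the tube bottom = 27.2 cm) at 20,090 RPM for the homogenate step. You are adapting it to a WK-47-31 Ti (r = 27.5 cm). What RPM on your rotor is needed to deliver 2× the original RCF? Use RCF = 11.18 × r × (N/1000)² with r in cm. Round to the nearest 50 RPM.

Original rotor: r = 27.2 / 2 = 13.6 cm
RCF_original = 11.18 × 13.6 × (20.09)² = 11.18 × 13.6 × 403.6081 ≈ 61,367.8 × g
Target RCF = 2 × 61,367.8 ≈ 122,735.6 × g
122,735.6 = 11.18 × 27.5 × (N/1000)²
(N/1000)² = 122,735.6 / 307.45 = 399.2051
N = 1000 × √399.2051 ≈ 19,980.1

≈ 20000 RPM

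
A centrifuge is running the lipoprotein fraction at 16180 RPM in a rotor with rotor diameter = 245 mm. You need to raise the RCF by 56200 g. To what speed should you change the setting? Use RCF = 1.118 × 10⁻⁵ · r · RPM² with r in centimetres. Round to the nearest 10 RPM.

r = 245 mm / 2 = 122.5 mm = 12.25 cm
Current RCF = 1.118 × 10⁻⁵ × 12.25 × (16180)² = 1.118 × 10⁻⁵ × 12.25 × 261,792,400 ≈ 35,853.8 × g
Target RCF = 35,853.8 + 56,200 = 92,053.8 × g
N² = 92,053.8 / (13.6955 × 10⁻⁵) = 672,146,325
N ≈ √672,146,325 ≈ 25,925.8

N₂ ≈ 25930 RPM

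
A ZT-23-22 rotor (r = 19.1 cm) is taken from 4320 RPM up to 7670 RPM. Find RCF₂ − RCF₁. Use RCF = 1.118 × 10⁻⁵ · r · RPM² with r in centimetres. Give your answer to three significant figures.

RCF₁ = 1.118 × 10⁻⁵ × 19.1 × (4320)² = 1.118 × 10⁻⁵ × 19.1 × 18,662,400 ≈ 3,985.1 × g
RCF₂ = 1.118 × 10⁻⁵ × 19.1 × (7670)² = 1.118 × 10⁻⁵ × 19.1 × 58,828,900 ≈ 12,562.2 × g
Increase = 12,562.2 − 3,985.1 = 8,577.1

8580 ×g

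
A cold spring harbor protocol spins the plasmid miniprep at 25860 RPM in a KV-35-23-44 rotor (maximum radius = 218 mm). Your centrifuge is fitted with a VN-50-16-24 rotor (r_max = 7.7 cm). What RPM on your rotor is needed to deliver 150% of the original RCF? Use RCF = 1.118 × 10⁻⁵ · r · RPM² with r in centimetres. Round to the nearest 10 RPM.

≈ 53290 RPM

Original rotor: r = 218 mm = 21.8 cm
RCF = 1.118 × 10⁻⁵ × r × N²
RCF_original = 1.118 × 10⁻⁵ × 21.8 × (25860)² = 1.118 × 10⁻⁵ × 21.8 × 668,739,600 ≈ 162,987.9 × g
Target RCF = 1.5 × 162,987.9 ≈ 244,481.8 × g
244,481.8 = 1.118 × 10⁻⁵ × 7.7 × N²
N² = 244,481.8 / (8.6086 × 10⁻⁵) = 2,839,971,656
N ≈ √2,839,971,656 ≈ 53,291.4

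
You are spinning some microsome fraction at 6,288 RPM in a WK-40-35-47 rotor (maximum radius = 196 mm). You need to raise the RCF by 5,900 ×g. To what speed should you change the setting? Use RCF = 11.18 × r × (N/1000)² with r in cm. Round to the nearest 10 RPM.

N₂ ≈ 8150 RPM

r = 196 mm = 19.6 cm
Current RCF = 11.18 × 19.6 × (6.288)² = 11.18 × 19.6 × 39.538944 ≈ 8,664.1 × g
Target RCF = 8,664.1 + 5,900 = 14,564.1 × g
(N/1000)² = 14,564.1 / 219.128 = 66.46389
N = 1000 × √66.46389 ≈ 8,152.5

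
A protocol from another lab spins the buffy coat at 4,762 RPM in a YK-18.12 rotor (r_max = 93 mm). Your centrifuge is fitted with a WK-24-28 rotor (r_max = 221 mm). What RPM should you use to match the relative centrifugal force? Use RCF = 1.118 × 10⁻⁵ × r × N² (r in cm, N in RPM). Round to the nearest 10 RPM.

Original rotor: r = 93 mm = 9.3 cm
RCF = 1.118 × 10⁻⁵ × r × N²
RCF_original = 1.118 × 10⁻⁵ × 9.3 × (4762)² = 1.118 × 10⁻⁵ × 9.3 × 22,676,644 ≈ 2,357.8 × g
Your rotor: r = 221 mm = 22.1 cm
2,357.8 = 1.118 × 10⁻⁵ × 22.1 × N²
N² = 2,357.8 / (24.7078 × 10⁻⁵) = 9,542,735
N ≈ √9,542,735 ≈ 3,089.1

≈ 3090 RPM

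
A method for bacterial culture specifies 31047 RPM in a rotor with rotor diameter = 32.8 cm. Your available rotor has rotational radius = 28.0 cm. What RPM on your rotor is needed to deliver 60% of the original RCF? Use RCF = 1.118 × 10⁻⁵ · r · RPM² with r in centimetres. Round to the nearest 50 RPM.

18400 RPM

Original rotor: r = 32.8 / 2 = 16.4 cm
RCF_original = 1.118 × 10⁻⁵ × 16.4 × (31047)² = 1.118 × 10⁻⁵ × 16.4 × 963,916,209 ≈ 176,736 × g
Target RCF = 0.6 × 176,736 ≈ 106,041.6 × g
106,041.6 = 1.118 × 10⁻⁵ × 28 × N²
N² = 106,041.6 / (31.304 × 10⁻⁵) = 338,747,764
N ≈ √338,747,764 ≈ 18,405.1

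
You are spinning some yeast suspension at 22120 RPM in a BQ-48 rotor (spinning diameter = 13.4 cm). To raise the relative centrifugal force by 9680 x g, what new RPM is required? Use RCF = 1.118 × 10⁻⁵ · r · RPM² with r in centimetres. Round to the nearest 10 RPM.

r = 13.4 / 2 = 6.7 cm
Current RCF = 1.118 × 10⁻⁵ × 6.7 × (22120)² = 1.118 × 10⁻⁵ × 6.7 × 489,294,400 ≈ 36,651.1 × g
Target RCF = 36,651.1 + 9,680 = 46,331.1 × g
N² = 46,331.1 / (7.4906 × 10⁻⁵) = 618,523,216
N ≈ √618,523,216 ≈ 24,870.1

24870 RPM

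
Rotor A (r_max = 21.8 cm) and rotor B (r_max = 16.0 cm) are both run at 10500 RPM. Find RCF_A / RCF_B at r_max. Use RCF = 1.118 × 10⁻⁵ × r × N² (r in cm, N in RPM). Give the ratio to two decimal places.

At fixed N, RCF ∝ r, so RCF_A/RCF_B = r_A/r_B = 21.8 / 16.0 = 1.3625.

1.36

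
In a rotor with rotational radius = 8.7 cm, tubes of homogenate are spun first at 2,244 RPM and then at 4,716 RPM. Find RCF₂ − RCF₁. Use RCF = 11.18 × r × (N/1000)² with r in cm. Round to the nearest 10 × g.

1670 ×g

RCF₁ = 11.18 × 8.7 × (2.244)² = 11.18 × 8.7 × 5.035536 ≈ 489.8 × g
RCF₂ = 11.18 × 8.7 × (4.716)² = 11.18 × 8.7 × 22.240656 ≈ 2,163.3 × g
Increase = 2,163.3 − 489.8 = 1,673.5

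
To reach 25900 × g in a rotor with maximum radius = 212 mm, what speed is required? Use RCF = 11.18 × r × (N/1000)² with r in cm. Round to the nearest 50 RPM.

r = 212 mm = 21.2 cm
25,900 = 11.18 × 21.2 × (N/1000)²
(N/1000)² = 25,900 / 237.016 = 109.2753
N = 1000 × √109.2753 ≈ 10,453.5

≈ 10450 RPM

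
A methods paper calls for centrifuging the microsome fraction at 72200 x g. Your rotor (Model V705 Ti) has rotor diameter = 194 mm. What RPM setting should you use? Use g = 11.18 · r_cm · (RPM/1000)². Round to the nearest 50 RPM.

r = 194 mm / 2 = 97 mm = 9.7 cm
72,200 = 11.18 × 9.7 × (N/1000)²
(N/1000)² = 72,200 / 108.446 = 665.7691
N = 1000 × √665.7691 ≈ 25,802.5

25800 RPM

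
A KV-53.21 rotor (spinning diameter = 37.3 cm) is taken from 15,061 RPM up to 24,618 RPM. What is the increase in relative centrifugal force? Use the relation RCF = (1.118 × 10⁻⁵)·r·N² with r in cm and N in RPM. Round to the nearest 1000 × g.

r = 37.3 / 2 = 18.65 cm
RCF₁ = 1.118 × 10⁻⁵ × 18.65 × (15061)² = 1.118 × 10⁻⁵ × 18.65 × 226,833,721 ≈ 47,296.4 × g
RCF₂ = 1.118 × 10⁻⁵ × 18.65 × (24618)² = 1.118 × 10⁻⁵ × 18.65 × 606,045,924 ≈ 126,364.8 × g
Increase = 126,364.8 − 47,296.4 = 79,068.4

79000 ×g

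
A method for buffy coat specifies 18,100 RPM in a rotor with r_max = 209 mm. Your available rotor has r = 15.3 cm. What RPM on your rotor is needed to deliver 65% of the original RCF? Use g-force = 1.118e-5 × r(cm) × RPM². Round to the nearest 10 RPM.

≈ 17060 RPM

Original rotor: r = 209 mm = 20.9 cm
RCF_original = 1.118 × 10⁻⁵ × 20.9 × (18100)² = 1.118 × 10⁻⁵ × 20.9 × 327,610,000 ≈ 76,550 × g
Target RCF = 0.65 × 76,550 ≈ 49,757.5 × g
49,757.5 = 1.118 × 10⁻⁵ × 15.3 × N²
N² = 49,757.5 / (17.1054 × 10⁻⁵) = 290,887,673
N ≈ √290,887,673 ≈ 17,055.4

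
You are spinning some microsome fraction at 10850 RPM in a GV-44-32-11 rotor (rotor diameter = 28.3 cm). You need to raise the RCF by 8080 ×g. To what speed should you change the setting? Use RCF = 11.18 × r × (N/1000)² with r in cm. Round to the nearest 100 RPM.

13000 RPM

r = 28.3 / 2 = 14.15 cm
Current RCF = 11.18 × 14.15 × (10.85)² = 11.18 × 14.15 × 117.7225 ≈ 18,623.3 × g
Target RCF = 18,623.3 + 8,080 = 26,703.3 × g
(N/1000)² = 26,703.3 / 158.197 = 168.7978
N = 1000 × √168.7978 ≈ 12,992.2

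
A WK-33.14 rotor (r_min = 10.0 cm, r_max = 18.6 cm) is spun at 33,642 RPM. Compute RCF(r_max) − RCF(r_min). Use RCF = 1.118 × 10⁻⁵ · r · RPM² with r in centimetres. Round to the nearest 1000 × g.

109000 g

RCF_max = 1.118 × 10⁻⁵ × 18.6 × (33642)² = 1.118 × 10⁻⁵ × 18.6 × 1,131,784,164 ≈ 235,352.3 × g
RCF_min = 1.118 × 10⁻⁵ × 10 × (33642)² = 1.118 × 10⁻⁵ × 10 × 1,131,784,164 ≈ 126,533.5 × g
ΔRCF = 235,352.3 − 126,533.5 = 108,818.8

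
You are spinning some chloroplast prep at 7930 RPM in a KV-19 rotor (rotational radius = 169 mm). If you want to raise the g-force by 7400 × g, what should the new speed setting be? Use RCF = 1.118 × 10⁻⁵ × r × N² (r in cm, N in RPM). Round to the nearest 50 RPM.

N₂ ≈ 10100 RPM

r = 169 mm = 16.9 cm
Current RCF = 1.118 × 10⁻⁵ × 16.9 × (7930)² = 1.118 × 10⁻⁵ × 16.9 × 62,884,900 ≈ 11,881.6 × g
Target RCF = 11,881.6 + 7,400 = 19,281.6 × g
N² = 19,281.6 / (18.8942 × 10⁻⁵) = 102,050,365
N ≈ √102,050,365 ≈ 10,102.0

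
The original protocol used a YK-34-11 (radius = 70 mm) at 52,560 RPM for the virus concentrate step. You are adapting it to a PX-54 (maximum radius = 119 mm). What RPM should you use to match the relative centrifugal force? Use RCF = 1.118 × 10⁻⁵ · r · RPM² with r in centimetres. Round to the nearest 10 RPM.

Original rotor: r = 70 mm = 7.0 cm
RCF_original = 1.118 × 10⁻⁵ × 7 × (52560)² = 1.118 × 10⁻⁵ × 7 × 2,762,553,600 ≈ 216,197.4 × g
Your rotor: r = 119 mm = 11.9 cm
216,197.4 = 1.118 × 10⁻⁵ × 11.9 × N²
N² = 216,197.4 / (13.3042 × 10⁻⁵) = 1,625,031,193
N ≈ √1,625,031,193 ≈ 40,311.7

≈ 40310 RPM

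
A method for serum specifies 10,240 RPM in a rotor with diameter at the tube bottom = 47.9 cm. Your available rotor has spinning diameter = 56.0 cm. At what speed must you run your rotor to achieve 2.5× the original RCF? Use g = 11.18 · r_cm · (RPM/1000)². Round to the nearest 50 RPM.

Original rotor: r = 47.9 / 2 = 23.95 cm
RCF_original = 11.18 × 23.95 × (10.24)² = 11.18 × 23.95 × 104.8576 ≈ 28,076.8 × g
Target RCF = 2.5 × 28,076.8 ≈ 70,192 × g
Your rotor: r = 56.0 / 2 = 28 cm
70,192 = 11.18 × 28 × (N/1000)²
(N/1000)² = 70,192 / 313.04 = 224.2269
N = 1000 × √224.2269 ≈ 14,974.2

≈ 14950 RPM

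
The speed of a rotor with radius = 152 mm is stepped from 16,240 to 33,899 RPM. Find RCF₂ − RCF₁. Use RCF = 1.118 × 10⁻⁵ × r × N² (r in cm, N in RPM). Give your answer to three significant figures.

r = 152 mm = 15.2 cm
RCF₁ = 1.118 × 10⁻⁵ × 15.2 × (16240)² = 1.118 × 10⁻⁵ × 15.2 × 263,737,600 ≈ 44,818.5 × g
RCF₂ = 1.118 × 10⁻⁵ × 15.2 × (33899)² = 1.118 × 10⁻⁵ × 15.2 × 1,149,142,201 ≈ 195,280.6 × g
Increase = 195,280.6 − 44,818.5 = 150,462.1

≈ 150000 x g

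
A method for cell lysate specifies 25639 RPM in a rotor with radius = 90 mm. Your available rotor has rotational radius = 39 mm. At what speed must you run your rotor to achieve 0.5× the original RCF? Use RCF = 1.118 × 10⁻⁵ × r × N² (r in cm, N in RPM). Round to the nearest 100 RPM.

Original rotor: r = 90 mm = 9.0 cm
RCF_original = 1.118 × 10⁻⁵ × 9 × (25639)² = 1.118 × 10⁻⁵ × 9 × 657,358,321 ≈ 66,143.4 × g
Target RCF = 0.5 × 66,143.4 ≈ 33,071.7 × g
Your rotor: r = 39 mm = 3.9 cm
33,071.7 = 1.118 × 10⁻⁵ × 3.9 × N²
N² = 33,071.7 / (4.3602 × 10⁻⁵) = 758,490,436
N ≈ √758,490,436 ≈ 27,540.7

27500 RPM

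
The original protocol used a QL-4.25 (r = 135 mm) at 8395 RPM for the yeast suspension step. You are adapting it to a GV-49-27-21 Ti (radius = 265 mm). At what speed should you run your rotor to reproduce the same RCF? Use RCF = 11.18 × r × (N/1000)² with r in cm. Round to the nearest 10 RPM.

≈ 5990 RPM

Original rotor: r = 135 mm = 13.5 cm
RCF_original = 11.18 × 13.5 × (8.395)² = 11.18 × 13.5 × 70.476025 ≈ 10,636.9 × g
Your rotor: r = 265 mm = 26.5 cm
10,636.9 = 11.18 × 26.5 × (N/1000)²
(N/1000)² = 10,636.9 / 296.27 = 35.90272
N = 1000 × √35.90272 ≈ 5,991.9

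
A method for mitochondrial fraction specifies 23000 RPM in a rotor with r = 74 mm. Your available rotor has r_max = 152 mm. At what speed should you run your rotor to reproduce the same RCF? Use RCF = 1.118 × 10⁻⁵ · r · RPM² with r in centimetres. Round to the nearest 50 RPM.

≈ 16050 RPM

Original rotor: r = 74 mm = 7.4 cm
RCF_original = 1.118 × 10⁻⁵ × 7.4 × (23000)² = 1.118 × 10⁻⁵ × 7.4 × 529,000,000 ≈ 43,765.2 × g
Your rotor: r = 152 mm = 15.2 cm
43,765.2 = 1.118 × 10⁻⁵ × 15.2 × N²
N² = 43,765.2 / (16.9936 × 10⁻⁵) = 257,539,309
N ≈ √257,539,309 ≈ 16,048.0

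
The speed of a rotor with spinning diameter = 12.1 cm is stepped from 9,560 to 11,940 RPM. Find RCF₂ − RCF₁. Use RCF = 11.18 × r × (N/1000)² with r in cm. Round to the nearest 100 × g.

≈ 3500 g

r = 12.1 / 2 = 6.05 cm
RCF₁ = 11.18 × 6.05 × (9.56)² = 11.18 × 6.05 × 91.3936 ≈ 6,181.8 × g
RCF₂ = 11.18 × 6.05 × (11.94)² = 11.18 × 6.05 × 142.5636 ≈ 9,642.9 × g
Increase = 9,642.9 − 6,181.8 = 3,461.1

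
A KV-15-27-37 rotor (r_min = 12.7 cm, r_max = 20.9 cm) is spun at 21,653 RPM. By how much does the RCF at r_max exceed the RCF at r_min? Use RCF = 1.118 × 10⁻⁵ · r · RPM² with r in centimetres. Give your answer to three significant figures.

ΔRCF = 1.118 × 10⁻⁵ × (r_max − r_min) × N² = 1.118 × 10⁻⁵ × 8.2 × 468,852,409 ≈ 42,982.5

≈ 43000 g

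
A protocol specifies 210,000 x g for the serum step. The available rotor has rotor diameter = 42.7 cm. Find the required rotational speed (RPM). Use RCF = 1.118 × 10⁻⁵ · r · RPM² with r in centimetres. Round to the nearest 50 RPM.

≈ 29650 RPM

r = 42.7 / 2 = 21.35 cm
RCF = 1.118 × 10⁻⁵ × r × N²
210,000 = 1.118 × 10⁻⁵ × 21.35 × N²
N² = 210,000 / (23.8693 × 10⁻⁵) = 879,791,196
N ≈ √879,791,196 ≈ 29,661.3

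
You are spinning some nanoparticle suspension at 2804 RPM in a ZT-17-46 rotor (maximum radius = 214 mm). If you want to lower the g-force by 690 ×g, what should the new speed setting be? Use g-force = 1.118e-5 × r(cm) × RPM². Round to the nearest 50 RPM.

N₂ ≈ 2250 RPM

r = 214 mm = 21.4 cm
Current RCF = 1.118 × 10⁻⁵ × 21.4 × (2804)² = 1.118 × 10⁻⁵ × 21.4 × 7,862,416 ≈ 1,881.1 × g
Target RCF = 1,881.1 − 690 = 1,191.1 × g
N² = 1,191.1 / (23.9252 × 10⁻⁵) = 4,978,433
N ≈ √4,978,433 ≈ 2,231.2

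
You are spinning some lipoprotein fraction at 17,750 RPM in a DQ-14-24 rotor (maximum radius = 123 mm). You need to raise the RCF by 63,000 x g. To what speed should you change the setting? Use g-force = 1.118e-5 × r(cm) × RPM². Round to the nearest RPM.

≈ 27806 RPM

r = 123 mm = 12.3 cm
Current RCF = 1.118 × 10⁻⁵ × 12.3 × (17750)² = 1.118 × 10⁻⁵ × 12.3 × 315,062,500 ≈ 43,325.5 × g
Target RCF = 43,325.5 + 63,000 = 106,325.5 × g
N² = 106,325.5 / (13.7514 × 10⁻⁵) = 773,197,638
N ≈ √773,197,638 ≈ 27,806.4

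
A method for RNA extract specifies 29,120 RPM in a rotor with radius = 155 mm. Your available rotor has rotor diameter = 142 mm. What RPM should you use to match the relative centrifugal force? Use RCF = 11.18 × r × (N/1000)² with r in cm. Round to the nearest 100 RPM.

≈ 43000 RPM

Original rotor: r = 155 mm = 15.5 cm
RCF_original = 11.18 × 15.5 × (29.12)² = 11.18 × 15.5 × 847.9744 ≈ 146,945.5 × g
Your rotor: r = 142 mm / 2 = 71 mm = 7.1 cm
146,945.5 = 11.18 × 7.1 × (N/1000)²
(N/1000)² = 146,945.5 / 79.378 = 1851.212
N = 1000 × √1851.212 ≈ 43,025.7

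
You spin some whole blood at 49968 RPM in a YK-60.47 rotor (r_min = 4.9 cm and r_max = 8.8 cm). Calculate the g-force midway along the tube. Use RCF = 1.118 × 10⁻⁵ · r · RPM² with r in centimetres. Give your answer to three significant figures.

r_avg = (4.9 + 8.8) / 2 = 6.85 cm
RCF = 1.118 × 10⁻⁵ × r × N²
RCF = 1.118 × 10⁻⁵ × 6.85 × (49968)² = 1.118 × 10⁻⁵ × 6.85 × 2,496,801,024 ≈ 191,212.5 × g

191000 g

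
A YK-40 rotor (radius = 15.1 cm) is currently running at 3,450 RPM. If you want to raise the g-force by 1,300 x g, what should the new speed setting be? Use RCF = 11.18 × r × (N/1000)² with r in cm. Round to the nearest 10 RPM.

≈ 4430 RPM

Current RCF = 11.18 × 15.1 × (3.45)² = 11.18 × 15.1 × 11.9025 ≈ 2,009.4 × g
Target RCF = 2,009.4 + 1,300 = 3,309.4 × g
(N/1000)² = 3,309.4 / 168.818 = 19.60336
N = 1000 × √19.60336 ≈ 4,427.6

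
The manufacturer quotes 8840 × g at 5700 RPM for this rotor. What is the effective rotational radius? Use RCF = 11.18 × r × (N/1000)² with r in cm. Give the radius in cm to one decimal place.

RCF = 11.18 × r × (N/1000)²
8840 = 11.18 × r × (5.7)²
r = 8840 / (11.18 × 32.49) = 8840 / 363.2382 ≈ 24.337 cm

r ≈ 24.3 cm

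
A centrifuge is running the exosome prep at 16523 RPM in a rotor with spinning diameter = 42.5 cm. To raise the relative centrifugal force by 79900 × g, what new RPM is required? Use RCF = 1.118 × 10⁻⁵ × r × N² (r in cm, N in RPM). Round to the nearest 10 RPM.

r = 42.5 / 2 = 21.25 cm
Current RCF = 1.118 × 10⁻⁵ × 21.25 × (16523)² = 1.118 × 10⁻⁵ × 21.25 × 273,009,529 ≈ 64,860.2 × g
Target RCF = 64,860.2 + 79,900 = 144,760.2 × g
N² = 144,760.2 / (23.7575 × 10⁻⁵) = 609,324,213
N ≈ √609,324,213 ≈ 24,684.5

N₂ ≈ 24680 RPM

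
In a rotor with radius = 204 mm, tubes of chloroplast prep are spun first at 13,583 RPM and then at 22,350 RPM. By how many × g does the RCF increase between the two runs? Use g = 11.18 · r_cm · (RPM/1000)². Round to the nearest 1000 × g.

72000 × g

r = 204 mm = 20.4 cm
RCF₁ = 11.18 × 20.4 × (13.583)² = 11.18 × 20.4 × 184.497889 ≈ 42,078.8 × g
RCF₂ = 11.18 × 20.4 × (22.35)² = 11.18 × 20.4 × 499.5225 ≈ 113,927.1 × g
Increase = 113,927.1 − 42,078.8 = 71,848.3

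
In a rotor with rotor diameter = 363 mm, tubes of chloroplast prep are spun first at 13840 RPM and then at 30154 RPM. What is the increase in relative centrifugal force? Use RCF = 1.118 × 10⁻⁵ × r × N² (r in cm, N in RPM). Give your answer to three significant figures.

≈ 146000 g

r = 363 mm / 2 = 181.5 mm = 18.15 cm
RCF₁ = 1.118 × 10⁻⁵ × 18.15 × (13840)² = 1.118 × 10⁻⁵ × 18.15 × 191,545,600 ≈ 38,867.9 × g
RCF₂ = 1.118 × 10⁻⁵ × 18.15 × (30154)² = 1.118 × 10⁻⁵ × 18.15 × 909,263,716 ≈ 184,505.1 × g
Increase = 184,505.1 − 38,867.9 = 145,637.2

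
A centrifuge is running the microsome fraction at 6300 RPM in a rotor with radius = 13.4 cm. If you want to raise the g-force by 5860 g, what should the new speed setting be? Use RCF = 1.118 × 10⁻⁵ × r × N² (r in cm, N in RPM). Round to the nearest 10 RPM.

Current RCF = 1.118 × 10⁻⁵ × 13.4 × (6300)² = 1.118 × 10⁻⁵ × 13.4 × 39,690,000 ≈ 5,946 × g
Target RCF = 5,946 + 5,860 = 11,806 × g
N² = 11,806 / (14.9812 × 10⁻⁵) = 78,805,436
N ≈ √78,805,436 ≈ 8,877.2

≈ 8880 RPM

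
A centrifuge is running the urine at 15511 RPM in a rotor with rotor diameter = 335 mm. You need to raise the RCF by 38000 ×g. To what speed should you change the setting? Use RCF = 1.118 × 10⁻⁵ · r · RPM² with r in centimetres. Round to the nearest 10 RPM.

≈ 21060 RPM

r = 335 mm / 2 = 167.5 mm = 16.75 cm
Current RCF = 1.118 × 10⁻⁵ × 16.75 × (15511)² = 1.118 × 10⁻⁵ × 16.75 × 240,591,121 ≈ 45,054.3 × g
Target RCF = 45,054.3 + 38,000 = 83,054.3 × g
N² = 83,054.3 / (18.7265 × 10⁻⁵) = 443,512,135
N ≈ √443,512,135 ≈ 21,059.7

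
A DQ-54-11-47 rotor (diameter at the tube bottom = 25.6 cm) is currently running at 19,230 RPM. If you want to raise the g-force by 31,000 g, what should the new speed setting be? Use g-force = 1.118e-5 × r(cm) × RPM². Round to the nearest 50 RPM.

≈ 24200 RPM

r = 25.6 / 2 = 12.8 cm
Current RCF = 1.118 × 10⁻⁵ × 12.8 × (19230)² = 1.118 × 10⁻⁵ × 12.8 × 369,792,900 ≈ 52,918.8 × g
Target RCF = 52,918.8 + 31,000 = 83,918.8 × g
N² = 83,918.8 / (14.3104 × 10⁻⁵) = 586,418,269
N ≈ √586,418,269 ≈ 24,216.1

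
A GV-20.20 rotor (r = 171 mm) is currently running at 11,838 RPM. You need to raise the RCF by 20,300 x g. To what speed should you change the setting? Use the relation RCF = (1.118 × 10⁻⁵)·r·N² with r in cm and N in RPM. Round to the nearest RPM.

≈ 15695 RPM

r = 171 mm = 17.1 cm
Current RCF = 1.118 × 10⁻⁵ × 17.1 × (11838)² = 1.118 × 10⁻⁵ × 17.1 × 140,138,244 ≈ 26,791.3 × g
Target RCF = 26,791.3 + 20,300 = 47,091.3 × g
N² = 47,091.3 / (19.1178 × 10⁻⁵) = 246,321,753
N ≈ √246,321,753 ≈ 15,694.6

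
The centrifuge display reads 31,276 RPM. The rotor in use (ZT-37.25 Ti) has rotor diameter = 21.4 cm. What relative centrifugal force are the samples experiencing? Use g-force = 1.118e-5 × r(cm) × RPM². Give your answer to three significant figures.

r = 21.4 / 2 = 10.7 cm
RCF = 1.118 × 10⁻⁵ × 10.7 × (31276)² = 1.118 × 10⁻⁵ × 10.7 × 978,188,176 ≈ 117,016.7 × g

RCF ≈ 117000 g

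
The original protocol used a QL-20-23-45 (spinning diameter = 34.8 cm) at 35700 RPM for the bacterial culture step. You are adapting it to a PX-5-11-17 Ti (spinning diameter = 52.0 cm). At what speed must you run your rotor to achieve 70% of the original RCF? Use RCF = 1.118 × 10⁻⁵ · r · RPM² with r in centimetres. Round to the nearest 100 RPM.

Original rotor: r = 34.8 / 2 = 17.4 cm
RCF_original = 1.118 × 10⁻⁵ × 17.4 × (35700)² = 1.118 × 10⁻⁵ × 17.4 × 1,274,490,000 ≈ 247,929.1 × g
Target RCF = 0.7 × 247,929.1 ≈ 173,550.4 × g
Your rotor: r = 52.0 / 2 = 26 cm
173,550.4 = 1.118 × 10⁻⁵ × 26 × N²
N² = 173,550.4 / (29.068 × 10⁻⁵) = 597,049,677
N ≈ √597,049,677 ≈ 24,434.6

≈ 24400 RPM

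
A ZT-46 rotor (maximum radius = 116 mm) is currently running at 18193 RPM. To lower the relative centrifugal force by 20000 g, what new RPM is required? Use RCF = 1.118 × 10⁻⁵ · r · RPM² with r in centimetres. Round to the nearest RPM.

13295 RPM

r = 116 mm = 11.6 cm
Current RCF = 1.118 × 10⁻⁵ × 11.6 × (18193)² = 1.118 × 10⁻⁵ × 11.6 × 330,985,249 ≈ 42,924.8 × g
Target RCF = 42,924.8 − 20,000 = 22,924.8 × g
N² = 22,924.8 / (12.9688 × 10⁻⁵) = 176,768,861
N ≈ √176,768,861 ≈ 13,295.4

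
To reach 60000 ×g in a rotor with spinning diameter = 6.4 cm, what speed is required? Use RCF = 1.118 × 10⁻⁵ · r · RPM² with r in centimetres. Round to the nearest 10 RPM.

r = 6.4 / 2 = 3.2 cm
60,000 = 1.118 × 10⁻⁵ × 3.2 × N²
N² = 60,000 / (3.5776 × 10⁻⁵) = 1,677,101,968
N ≈ √1,677,101,968 ≈ 40,952.4

N ≈ 40950 RPM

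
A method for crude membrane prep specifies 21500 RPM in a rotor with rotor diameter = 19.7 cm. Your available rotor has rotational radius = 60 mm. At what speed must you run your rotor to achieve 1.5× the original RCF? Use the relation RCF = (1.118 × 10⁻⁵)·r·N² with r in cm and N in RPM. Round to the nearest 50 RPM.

≈ 33750 RPM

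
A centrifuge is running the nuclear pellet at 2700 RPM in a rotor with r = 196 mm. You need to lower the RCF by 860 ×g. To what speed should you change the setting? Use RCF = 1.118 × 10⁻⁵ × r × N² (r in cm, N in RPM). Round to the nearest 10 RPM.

r = 196 mm = 19.6 cm
Current RCF = 1.118 × 10⁻⁵ × 19.6 × (2700)² = 1.118 × 10⁻⁵ × 19.6 × 7,290,000 ≈ 1,597.4 × g
Target RCF = 1,597.4 − 860 = 737.4 × g
N² = 737.4 / (21.9128 × 10⁻⁵) = 3,365,156
N ≈ √3,365,156 ≈ 1,834.4

1830 RPM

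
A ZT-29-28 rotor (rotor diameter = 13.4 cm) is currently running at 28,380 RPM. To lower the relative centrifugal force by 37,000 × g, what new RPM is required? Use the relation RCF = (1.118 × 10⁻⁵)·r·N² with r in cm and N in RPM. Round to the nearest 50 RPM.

r = 13.4 / 2 = 6.7 cm
Current RCF = 1.118 × 10⁻⁵ × 6.7 × (28380)² = 1.118 × 10⁻⁵ × 6.7 × 805,424,400 ≈ 60,331.1 × g
Target RCF = 60,331.1 − 37,000 = 23,331.1 × g
N² = 23,331.1 / (7.4906 × 10⁻⁵) = 311,471,711
N ≈ √311,471,711 ≈ 17,648.6

N₂ ≈ 17650 RPM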